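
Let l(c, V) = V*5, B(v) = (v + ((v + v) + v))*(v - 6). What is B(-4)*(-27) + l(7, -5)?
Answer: -4345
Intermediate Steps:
B(v) = 4*v*(-6 + v) (B(v) = (v + (2*v + v))*(-6 + v) = (v + 3*v)*(-6 + v) = (4*v)*(-6 + v) = 4*v*(-6 + v))
l(c, V) = 5*V
B(-4)*(-27) + l(7, -5) = (4*(-4)*(-6 - 4))*(-27) + 5*(-5) = (4*(-4)*(-10))*(-27) - 25 = 160*(-27) - 25 = -4320 - 25 = -4345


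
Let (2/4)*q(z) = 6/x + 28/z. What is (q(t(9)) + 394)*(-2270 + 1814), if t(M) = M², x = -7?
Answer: -33868336/189 ≈ -1.7920e+5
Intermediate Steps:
q(z) = -12/7 + 56/z (q(z) = 2*(6/(-7) + 28/z) = 2*(6*(-⅐) + 28/z) = 2*(-6/7 + 28/z) = -12/7 + 56/z)
(q(t(9)) + 394)*(-2270 + 1814) = ((-12/7 + 56/(9²)) + 394)*(-2270 + 1814) = ((-12/7 + 56/81) + 394)*(-456) = (-580/567 + 394)*(-456) = (222818/567)*(-456) = -33868336/189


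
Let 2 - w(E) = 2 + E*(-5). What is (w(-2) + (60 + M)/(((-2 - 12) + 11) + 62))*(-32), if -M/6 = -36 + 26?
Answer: 15040/59 ≈ 254.92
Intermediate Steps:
M = 60 (M = -6*(-36 + 26) = -6*(-10) = 60)
w(E) = 5*E (w(E) = 2 - (2 + E*(-5)) = 2 - (2 - 5*E) = 2 + (-2 + 5*E) = 5*E)
(w(-2) + (60 + M)/(((-2 - 12) + 11) + 62))*(-32) = (5*(-2) + (60 + 60)/(((-2 - 12) + 11) + 62))*(-32) = (-10 + 120/((-14 + 11) + 62))*(-32) = (-10 + 120/(-3 + 62))*(-32) = (-10 + 120/59)*(-32) = -470/59*(-32) = 15040/59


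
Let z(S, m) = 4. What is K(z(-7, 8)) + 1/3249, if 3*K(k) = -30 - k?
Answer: -36821/3249 ≈ -11.333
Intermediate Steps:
K(k) = -10 - k/3 (K(k) = (-30 - k)/3 = -10 - k/3)
K(z(-7, 8)) + 1/3249 = (-10 - 1/3*4) + 1/3249 = (-10 - 4/3) + 1/3249 = -34/3 + 1/3249 = -36821/3249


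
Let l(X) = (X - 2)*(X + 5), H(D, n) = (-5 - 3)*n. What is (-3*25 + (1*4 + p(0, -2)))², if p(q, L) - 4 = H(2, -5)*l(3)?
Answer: 64009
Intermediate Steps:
H(D, n) = -8*n
l(X) = (-2 + X)*(5 + X)
p(q, L) = 324 (p(q, L) = 4 + (-8*(-5))*(-10 + 3² + 3*3) = 4 + 40*(-10 + 9 + 9) = 4 + 40*8 = 4 + 320 = 324)
(-3*25 + (1*4 + p(0, -2)))² = (-3*25 + (1*4 + 324))² = (-75 + (4 + 324))² = (-75 + 328)² = 253² = 64009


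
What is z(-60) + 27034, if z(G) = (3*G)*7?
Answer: 25774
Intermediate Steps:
z(G) = 21*G
z(-60) + 27034 = 21*(-60) + 27034 = -1260 + 27034 = 25774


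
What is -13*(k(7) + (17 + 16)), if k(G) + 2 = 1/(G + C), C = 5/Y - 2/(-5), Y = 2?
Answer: -40027/99 ≈ -404.31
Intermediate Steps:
C = 29/10 (C = 5/2 - 2/(-5) = 5*(1/2) - 2*(-1/5) = 5/2 + 2/5 = 29/10 ≈ 2.9000)
k(G) = -2 + 1/(29/10 + G) (k(G) = -2 + 1/(G + 29/10) = -2 + 1/(29/10 + G))
-13*(k(7) + (17 + 16)) = -13*(4*(-12 - 5*7)/(29 + 10*7) + (17 + 16)) = -13*(4*(-12 - 35)/(29 + 70) + 33) = -13*(4*(-47)/99 + 33) = -13*(4*(1/99)*(-47) + 33) = -13*(-188/99 + 33) = -13*3079/99 = -40027/99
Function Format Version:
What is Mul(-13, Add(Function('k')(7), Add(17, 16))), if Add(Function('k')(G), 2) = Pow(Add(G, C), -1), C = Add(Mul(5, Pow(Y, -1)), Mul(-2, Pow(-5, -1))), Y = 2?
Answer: Rational(-40027, 99) ≈ -404.31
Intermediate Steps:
C = Rational(29, 10) (C = Add(Mul(5, Pow(2, -1)), Mul(-2, Pow(-5, -1))) = Add(Mul(5, Rational(1, 2)), Mul(-2, Rational(-1, 5))) = Add(Rational(5, 2), Rational(2, 5)) = Rational(29, 10) ≈ 2.9000)
Function('k')(G) = Add(-2, Pow(Add(Rational(29, 10), G), -1)) (Function('k')(G) = Add(-2, Pow(Add(G, Rational(29, 10)), -1)) = Add(-2, Pow(Add(Rational(29, 10), G), -1)))
Mul(-13, Add(Function('k')(7), Add(17, 16))) = Mul(-13, Add(Mul(4, Pow(Add(29, Mul(10, 7)), -1), Add(-12, Mul(-5, 7))), Add(17, 16))) = Mul(-13, Add(Mul(4, Pow(Add(29, 70), -1), Add(-12, -35)), 33)) = Mul(-13, Add(Mul(4, Pow(99, -1), -47), 33)) = Mul(-13, Add(Mul(4, Rational(1, 99), -47), 33)) = Mul(-13, Add(Rational(-188, 99), 33)) = Mul(-13, Rational(3079, 99)) = Rational(-40027, 99)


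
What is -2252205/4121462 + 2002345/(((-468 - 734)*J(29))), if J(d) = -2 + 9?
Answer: -2067884720315/8669495317 ≈ -238.52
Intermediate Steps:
J(d) = 7
-2252205/4121462 + 2002345/(((-468 - 734)*J(29))) = -2252205/4121462 + 2002345/(((-468 - 734)*7)) = -2252205*1/4121462 + 2002345/((-1202*7)) = -2252205/4121462 + 2002345/(-8414) = -2252205/4121462 + 2002345*(-1/8414) = -2252205/4121462 - 2002345/8414 = -2067884720315/8669495317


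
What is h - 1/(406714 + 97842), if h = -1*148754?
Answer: -75054723225/504556 ≈ -1.4875e+5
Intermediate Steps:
h = -148754
h - 1/(406714 + 97842) = -148754 - 1/(406714 + 97842) = -148754 - 1/504556 = -75054723225/504556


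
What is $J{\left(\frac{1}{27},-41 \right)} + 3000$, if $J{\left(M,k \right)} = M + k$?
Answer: $\frac{79894}{27} \approx 2959.0$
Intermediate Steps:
$J{\left(\frac{1}{27},-41 \right)} + 3000 = \left(\frac{1}{27} - 41\right) + 3000 = - \frac{1106}{27} + 3000 = \frac{79894}{27}$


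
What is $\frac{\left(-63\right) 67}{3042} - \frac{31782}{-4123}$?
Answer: $\frac{8808629}{1393574} \approx 6.3209$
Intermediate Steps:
$\frac{\left(-63\right) 67}{3042} - \frac{31782}{-4123} = \left(-4221\right) \frac{1}{3042} - - \frac{31782}{4123} = - \frac{469}{338} + \frac{31782}{4123} = \frac{8808629}{1393574}$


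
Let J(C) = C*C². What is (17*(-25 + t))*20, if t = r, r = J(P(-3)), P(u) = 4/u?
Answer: -251260/27 ≈ -9305.9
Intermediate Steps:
J(C) = C³
r = -64/27 (r = (4/(-3))³ = (4*(-⅓))³ = (-4/3)³ = -64/27 ≈ -2.3704)
t = -64/27 ≈ -2.3704
(17*(-25 + t))*20 = (17*(-25 - 64/27))*20 = (17*(-739/27))*20 = -12563/27*20 = -251260/27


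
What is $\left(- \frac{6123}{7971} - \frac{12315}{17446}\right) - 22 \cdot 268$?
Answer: $- \frac{273371641953}{46354022} \approx -5897.5$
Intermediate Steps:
$\left(- \frac{6123}{7971} - \frac{12315}{17446}\right) - 22 \cdot 268 = \left(\left(-6123\right) \frac{1}{7971} - \frac{12315}{17446}\right) - 5896 = \left(- \frac{2041}{2657} - \frac{12315}{17446}\right) - 5896 = - \frac{68328241}{46354022} - 5896 = - \frac{273371641953}{46354022}$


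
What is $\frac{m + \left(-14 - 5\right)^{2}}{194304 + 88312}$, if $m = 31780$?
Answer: $\frac{32141}{282616} \approx 0.11373$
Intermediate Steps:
$\frac{m + \left(-14 - 5\right)^{2}}{194304 + 88312} = \frac{31780 + \left(-14 - 5\right)^{2}}{194304 + 88312} = \frac{31780 + \left(-19\right)^{2}}{282616} = \left(31780 + 361\right) \frac{1}{282616} = 32141 \cdot \frac{1}{282616} = \frac{32141}{282616}$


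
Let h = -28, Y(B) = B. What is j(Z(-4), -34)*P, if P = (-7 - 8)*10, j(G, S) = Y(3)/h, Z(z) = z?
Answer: 225/14 ≈ 16.071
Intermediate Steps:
j(G, S) = -3/28 (j(G, S) = 3/(-28) = 3*(-1/28) = -3/28)
P = -150 (P = -15*10 = -150)
j(Z(-4), -34)*P = -3/28*(-150) = 225/14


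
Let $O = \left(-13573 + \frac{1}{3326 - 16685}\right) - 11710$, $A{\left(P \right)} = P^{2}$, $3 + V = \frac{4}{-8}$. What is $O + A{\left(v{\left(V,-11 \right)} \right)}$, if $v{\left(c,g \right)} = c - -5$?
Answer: $- \frac{1350902161}{53436} \approx -25281.0$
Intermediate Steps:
$V = - \frac{7}{2}$ ($V = -3 + \frac{4}{-8} = -3 + 4 \left(- \frac{1}{8}\right) = -3 - \frac{1}{2} = - \frac{7}{2} \approx -3.5$)
$v{\left(c,g \right)} = 5 + c$ ($v{\left(c,g \right)} = c + 5 = 5 + c$)
$O = - \frac{337755598}{13359}$ ($O = \left(-13573 + \frac{1}{-13359}\right) - 11710 = \left(-13573 - \frac{1}{13359}\right) - 11710 = - \frac{181321708}{13359} - 11710 = - \frac{337755598}{13359} \approx -25283.0$)
$O + A{\left(v{\left(V,-11 \right)} \right)} = - \frac{337755598}{13359} + \left(5 - \frac{7}{2}\right)^{2} = - \frac{337755598}{13359} + \left(\frac{3}{2}\right)^{2} = - \frac{337755598}{13359} + \frac{9}{4} = - \frac{1350902161}{53436}$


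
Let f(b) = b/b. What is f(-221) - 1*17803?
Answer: -17802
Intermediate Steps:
f(b) = 1
f(-221) - 1*17803 = 1 - 1*17803 = 1 - 17803 = -17802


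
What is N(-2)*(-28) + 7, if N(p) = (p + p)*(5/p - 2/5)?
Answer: -1589/5 ≈ -317.80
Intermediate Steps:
N(p) = 2*p*(-2/5 + 5/p) (N(p) = (2*p)*(5/p - 2*1/5) = (2*p)*(5/p - 2/5) = (2*p)*(-2/5 + 5/p) = 2*p*(-2/5 + 5/p))
N(-2)*(-28) + 7 = (10 - 4/5*(-2))*(-28) + 7 = (10 + 8/5)*(-28) + 7 = (58/5)*(-28) + 7 = -1624/5 + 7 = -1589/5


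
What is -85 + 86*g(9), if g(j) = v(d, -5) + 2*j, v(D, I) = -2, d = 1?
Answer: 1291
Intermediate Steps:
g(j) = -2 + 2*j
-85 + 86*g(9) = -85 + 86*(-2 + 2*9) = -85 + 86*(-2 + 18) = -85 + 86*16 = -85 + 1376 = 1291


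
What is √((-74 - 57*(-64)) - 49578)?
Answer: 2*I*√11501 ≈ 214.49*I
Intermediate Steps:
√((-74 - 57*(-64)) - 49578) = √((-74 + 3648) - 49578) = √(3574 - 49578) = √(-46004) = 2*I*√11501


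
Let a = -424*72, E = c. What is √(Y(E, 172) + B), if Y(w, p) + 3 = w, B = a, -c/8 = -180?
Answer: I*√29091 ≈ 170.56*I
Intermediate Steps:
c = 1440 (c = -8*(-180) = 1440)
E = 1440
a = -30528
B = -30528
Y(w, p) = -3 + w
√(Y(E, 172) + B) = √((-3 + 1440) - 30528) = √(1437 - 30528) = √(-29091) = I*√29091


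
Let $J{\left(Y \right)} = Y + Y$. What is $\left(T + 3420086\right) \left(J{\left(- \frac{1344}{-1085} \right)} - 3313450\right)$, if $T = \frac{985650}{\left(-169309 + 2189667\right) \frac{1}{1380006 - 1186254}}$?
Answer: $- \frac{1823422170112909530604}{156577745} \approx -1.1645 \cdot 10^{13}$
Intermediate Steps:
$J{\left(Y \right)} = 2 Y$
$T = \frac{95485829400}{1010179}$ ($T = \frac{985650}{2020358 \cdot \frac{1}{193752}} = \frac{985650}{\frac{1010179}{96876}} = 985650 \cdot \frac{96876}{1010179} = \frac{95485829400}{1010179} \approx 94524.0$)
$\left(T + 3420086\right) \left(J{\left(- \frac{1344}{-1085} \right)} - 3313450\right) = \left(\frac{95485829400}{1010179} + 3420086\right) \left(2 \left(- \frac{1344}{-1085}\right) - 3313450\right) = \frac{3550384884794 \left(2 \left(\left(-1344\right) \left(- \frac{1}{1085}\right)\right) - 3313450\right)}{1010179} = \frac{3550384884794 \left(2 \cdot \frac{192}{155} - 3313450\right)}{1010179} = \frac{3550384884794 \left(\frac{384}{155} - 3313450\right)}{1010179} = \frac{3550384884794}{1010179} \left(- \frac{513584366}{155}\right) = - \frac{1823422170112909530604}{156577745}$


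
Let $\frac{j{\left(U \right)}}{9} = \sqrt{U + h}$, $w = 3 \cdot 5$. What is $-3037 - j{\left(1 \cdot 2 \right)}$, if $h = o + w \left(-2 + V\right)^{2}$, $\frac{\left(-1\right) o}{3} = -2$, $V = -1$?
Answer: $-3037 - 9 \sqrt{143} \approx -3144.6$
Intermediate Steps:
$w = 15$
$o = 6$ ($o = \left(-3\right) \left(-2\right) = 6$)
$h = 141$ ($h = 6 + 15 \left(-2 - 1\right)^{2} = 6 + 15 \left(-3\right)^{2} = 6 + 15 \cdot 9 = 6 + 135 = 141$)
$j{\left(U \right)} = 9 \sqrt{141 + U}$ ($j{\left(U \right)} = 9 \sqrt{U + 141} = 9 \sqrt{141 + U}$)
$-3037 - j{\left(1 \cdot 2 \right)} = -3037 - 9 \sqrt{141 + 1 \cdot 2} = -3037 - 9 \sqrt{141 + 2} = -3037 - 9 \sqrt{143}$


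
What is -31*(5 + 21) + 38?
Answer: -768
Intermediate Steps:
-31*(5 + 21) + 38 = -31*26 + 38 = -806 + 38 = -768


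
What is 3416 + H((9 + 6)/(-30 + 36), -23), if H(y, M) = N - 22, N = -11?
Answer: 3383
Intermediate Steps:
H(y, M) = -33 (H(y, M) = -11 - 22 = -33)
3416 + H((9 + 6)/(-30 + 36), -23) = 3416 - 33 = 3383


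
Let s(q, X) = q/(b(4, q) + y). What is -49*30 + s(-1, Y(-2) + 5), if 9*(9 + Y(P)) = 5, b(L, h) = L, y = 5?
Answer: -13231/9 ≈ -1470.1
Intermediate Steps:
Y(P) = -76/9 (Y(P) = -9 + (⅑)*5 = -9 + 5/9 = -76/9)
s(q, X) = q/9 (s(q, X) = q/(4 + 5) = q/9)
-49*30 + s(-1, Y(-2) + 5) = -49*30 + (⅑)*(-1) = -1470 - ⅑ = -13231/9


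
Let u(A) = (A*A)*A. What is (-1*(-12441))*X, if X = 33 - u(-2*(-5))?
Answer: -12030447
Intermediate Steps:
u(A) = A³ (u(A) = A²*A = A³)
X = -967 (X = 33 - (-2*(-5))³ = 33 - 1*10³ = 33 - 1*1000 = 33 - 1000 = -967)
(-1*(-12441))*X = -1*(-12441)*(-967) = 12441*(-967) = -12030447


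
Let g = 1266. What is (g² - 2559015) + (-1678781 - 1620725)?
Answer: -4255765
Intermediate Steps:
(g² - 2559015) + (-1678781 - 1620725) = (1266² - 2559015) + (-1678781 - 1620725) = (1602756 - 2559015) - 3299506 = -956259 - 3299506 = -4255765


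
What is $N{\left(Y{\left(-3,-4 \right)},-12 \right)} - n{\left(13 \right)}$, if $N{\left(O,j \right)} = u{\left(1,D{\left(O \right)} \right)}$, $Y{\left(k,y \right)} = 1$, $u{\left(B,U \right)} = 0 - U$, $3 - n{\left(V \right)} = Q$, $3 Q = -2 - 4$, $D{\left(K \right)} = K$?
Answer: $-6$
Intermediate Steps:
$Q = -2$ ($Q = \frac{-2 - 4}{3} = \frac{1}{3} \left(-6\right) = -2$)
$n{\left(V \right)} = 5$ ($n{\left(V \right)} = 3 - -2 = 3 + 2 = 5$)
$u{\left(B,U \right)} = - U$
$N{\left(O,j \right)} = - O$
$N{\left(Y{\left(-3,-4 \right)},-12 \right)} - n{\left(13 \right)} = \left(-1\right) 1 - 5 = -1 - 5 = -6$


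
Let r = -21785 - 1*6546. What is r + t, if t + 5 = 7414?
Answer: -20922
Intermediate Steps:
t = 7409 (t = -5 + 7414 = 7409)
r = -28331 (r = -21785 - 6546 = -28331)
r + t = -28331 + 7409 = -20922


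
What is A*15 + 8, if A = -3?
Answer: -37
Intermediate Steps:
A*15 + 8 = -3*15 + 8 = -45 + 8 = -37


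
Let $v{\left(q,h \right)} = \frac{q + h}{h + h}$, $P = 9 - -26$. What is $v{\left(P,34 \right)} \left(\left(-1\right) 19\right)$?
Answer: $- \frac{1311}{68} \approx -19.279$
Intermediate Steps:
$P = 35$ ($P = 9 + 26 = 35$)
$v{\left(q,h \right)} = \frac{h + q}{2 h}$
$v{\left(P,34 \right)} \left(\left(-1\right) 19\right) = \frac{34 + 35}{2 \cdot 34} \left(\left(-1\right) 19\right) = \frac{1}{2} \cdot \frac{1}{34} \cdot 69 \left(-19\right) = \frac{69}{68} \left(-19\right) = - \frac{1311}{68}$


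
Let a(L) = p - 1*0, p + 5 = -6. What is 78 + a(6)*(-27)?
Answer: 375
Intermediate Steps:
p = -11 (p = -5 - 6 = -11)
a(L) = -11 (a(L) = -11 - 1*0 = -11 + 0 = -11)
78 + a(6)*(-27) = 78 - 11*(-27) = 78 + 297 = 375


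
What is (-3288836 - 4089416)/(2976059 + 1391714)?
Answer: -7378252/4367773 ≈ -1.6892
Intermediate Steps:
(-3288836 - 4089416)/(2976059 + 1391714) = -7378252/4367773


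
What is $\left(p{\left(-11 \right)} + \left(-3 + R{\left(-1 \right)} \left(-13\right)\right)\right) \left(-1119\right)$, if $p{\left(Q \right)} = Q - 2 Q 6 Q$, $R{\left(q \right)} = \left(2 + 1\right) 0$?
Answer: $1640454$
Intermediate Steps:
$R{\left(q \right)} = 0$ ($R{\left(q \right)} = 3 \cdot 0 = 0$)
$p{\left(Q \right)} = Q - 12 Q^{2}$ ($p{\left(Q \right)} = Q - 12 Q Q = Q - 12 Q^{2}$)
$\left(p{\left(-11 \right)} + \left(-3 + R{\left(-1 \right)} \left(-13\right)\right)\right) \left(-1119\right) = \left(- 11 \left(1 - -132\right) + \left(-3 + 0 \left(-13\right)\right)\right) \left(-1119\right) = \left(- 11 \left(1 + 132\right) + \left(-3 + 0\right)\right) \left(-1119\right) = \left(\left(-11\right) 133 - 3\right) \left(-1119\right) = \left(-1463 - 3\right) \left(-1119\right) = \left(-1466\right) \left(-1119\right) = 1640454$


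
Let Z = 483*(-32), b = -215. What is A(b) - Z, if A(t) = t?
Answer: 15241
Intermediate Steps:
Z = -15456
A(b) - Z = -215 - 1*(-15456) = -215 + 15456 = 15241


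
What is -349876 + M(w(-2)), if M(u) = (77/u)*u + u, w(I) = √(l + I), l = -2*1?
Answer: -349799 + 2*I ≈ -3.498e+5 + 2.0*I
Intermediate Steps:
l = -2
w(I) = √(-2 + I)
M(u) = 77 + u
-349876 + M(w(-2)) = -349876 + (77 + √(-2 - 2)) = -349876 + (77 + √(-4)) = -349876 + (77 + 2*I) = -349799 + 2*I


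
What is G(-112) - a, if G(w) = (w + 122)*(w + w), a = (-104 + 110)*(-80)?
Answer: -1760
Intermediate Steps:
a = -480 (a = 6*(-80) = -480)
G(w) = 2*w*(122 + w) (G(w) = (122 + w)*(2*w) = 2*w*(122 + w))
G(-112) - a = 2*(-112)*(122 - 112) - 1*(-480) = 2*(-112)*10 + 480 = -2240 + 480 = -1760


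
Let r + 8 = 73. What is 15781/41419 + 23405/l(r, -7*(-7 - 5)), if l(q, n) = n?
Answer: 138676757/497028 ≈ 279.01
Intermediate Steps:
r = 65 (r = -8 + 73 = 65)
15781/41419 + 23405/l(r, -7*(-7 - 5)) = 15781/41419 + 23405/((-7*(-7 - 5))) = 15781*(1/41419) + 23405/((-7*(-12))) = 15781/41419 + 23405/84 = 138676757/497028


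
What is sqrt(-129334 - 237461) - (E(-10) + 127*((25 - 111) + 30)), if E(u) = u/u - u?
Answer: 7101 + 3*I*sqrt(40755) ≈ 7101.0 + 605.64*I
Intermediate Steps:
E(u) = 1 - u
sqrt(-129334 - 237461) - (E(-10) + 127*((25 - 111) + 30)) = sqrt(-129334 - 237461) - ((1 - 1*(-10)) + 127*((25 - 111) + 30)) = sqrt(-366795) - ((1 + 10) + 127*(-86 + 30)) = 3*I*sqrt(40755) - (11 + 127*(-56)) = 3*I*sqrt(40755) - (11 - 7112) = 3*I*sqrt(40755) - 1*(-7101) = 3*I*sqrt(40755) + 7101 = 7101 + 3*I*sqrt(40755)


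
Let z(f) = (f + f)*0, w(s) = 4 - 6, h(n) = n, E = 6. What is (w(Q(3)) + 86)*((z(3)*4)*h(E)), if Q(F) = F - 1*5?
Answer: 0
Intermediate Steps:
Q(F) = -5 + F (Q(F) = F - 5 = -5 + F)
w(s) = -2
z(f) = 0 (z(f) = (2*f)*0 = 0)
(w(Q(3)) + 86)*((z(3)*4)*h(E)) = (-2 + 86)*((0*4)*6) = 84*(0*6) = 84*0 = 0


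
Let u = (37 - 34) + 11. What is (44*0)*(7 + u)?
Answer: 0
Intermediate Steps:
u = 14 (u = 3 + 11 = 14)
(44*0)*(7 + u) = (44*0)*(7 + 14) = 0*21 = 0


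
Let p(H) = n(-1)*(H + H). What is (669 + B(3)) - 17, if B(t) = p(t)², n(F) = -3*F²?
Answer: 976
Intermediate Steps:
p(H) = -6*H (p(H) = (-3*(-1)²)*(H + H) = (-3*1)*(2*H) = -6*H)
B(t) = 36*t² (B(t) = (-6*t)² = 36*t²)
(669 + B(3)) - 17 = (669 + 36*3²) - 17 = (669 + 36*9) - 17 = (669 + 324) - 17 = 993 - 17 = 976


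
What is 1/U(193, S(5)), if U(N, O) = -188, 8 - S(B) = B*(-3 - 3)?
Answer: -1/188 ≈ -0.0053191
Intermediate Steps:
S(B) = 8 + 6*B (S(B) = 8 - B*(-3 - 3) = 8 - B*(-6) = 8 - (-6)*B = 8 + 6*B)
1/U(193, S(5)) = 1/(-188) = -1/188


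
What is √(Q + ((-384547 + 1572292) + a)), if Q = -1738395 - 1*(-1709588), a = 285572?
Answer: √1444510 ≈ 1201.9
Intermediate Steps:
Q = -28807 (Q = -1738395 + 1709588 = -28807)
√(Q + ((-384547 + 1572292) + a)) = √(-28807 + ((-384547 + 1572292) + 285572)) = √(-28807 + (1187745 + 285572)) = √(-28807 + 1473317) = √1444510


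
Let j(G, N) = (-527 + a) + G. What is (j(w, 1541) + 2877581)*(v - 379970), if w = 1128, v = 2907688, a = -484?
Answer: 7274009033164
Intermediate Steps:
j(G, N) = -1011 + G (j(G, N) = (-527 - 484) + G = -1011 + G)
(j(w, 1541) + 2877581)*(v - 379970) = ((-1011 + 1128) + 2877581)*(2907688 - 379970) = (117 + 2877581)*2527718 = 2877698*2527718 = 7274009033164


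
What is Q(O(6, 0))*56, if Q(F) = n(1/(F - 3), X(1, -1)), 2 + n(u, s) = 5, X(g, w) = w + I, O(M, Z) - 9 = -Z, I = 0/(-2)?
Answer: 168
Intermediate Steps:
I = 0 (I = 0*(-1/2) = 0)
O(M, Z) = 9 - Z
X(g, w) = w (X(g, w) = w + 0 = w)
n(u, s) = 3 (n(u, s) = -2 + 5 = 3)
Q(F) = 3
Q(O(6, 0))*56 = 3*56 = 168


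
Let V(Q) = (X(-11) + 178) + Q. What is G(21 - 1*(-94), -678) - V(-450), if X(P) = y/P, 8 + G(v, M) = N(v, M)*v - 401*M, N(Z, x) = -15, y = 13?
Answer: 2974600/11 ≈ 2.7042e+5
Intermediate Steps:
G(v, M) = -8 - 401*M - 15*v (G(v, M) = -8 + (-15*v - 401*M) = -8 + (-401*M - 15*v) = -8 - 401*M - 15*v)
X(P) = 13/P
V(Q) = 1945/11 + Q (V(Q) = (13/(-11) + 178) + Q = (13*(-1/11) + 178) + Q = (-13/11 + 178) + Q = 1945/11 + Q)
G(21 - 1*(-94), -678) - V(-450) = (-8 - 401*(-678) - 15*(21 - 1*(-94))) - (1945/11 - 450) = (-8 + 271878 - 15*(21 + 94)) - 1*(-3005/11) = (-8 + 271878 - 15*115) + 3005/11 = (-8 + 271878 - 1725) + 3005/11 = 270145 + 3005/11 = 2974600/11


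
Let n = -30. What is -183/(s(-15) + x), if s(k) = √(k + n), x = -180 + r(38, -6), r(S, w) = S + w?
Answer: 27084/21949 + 549*I*√5/21949 ≈ 1.234 + 0.05593*I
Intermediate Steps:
x = -148 (x = -180 + (38 - 6) = -180 + 32 = -148)
s(k) = √(-30 + k) (s(k) = √(k - 30) = √(-30 + k))
-183/(s(-15) + x) = -183/(√(-30 - 15) - 148) = -183/(√(-45) - 148) = -183/(3*I*√5 - 148) = -183/(-148 + 3*I*√5)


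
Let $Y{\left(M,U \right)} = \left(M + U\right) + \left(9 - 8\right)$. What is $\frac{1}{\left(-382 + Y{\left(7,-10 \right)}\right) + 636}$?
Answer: $\frac{1}{252} \approx 0.0039683$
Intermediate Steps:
$Y{\left(M,U \right)} = 1 + M + U$ ($Y{\left(M,U \right)} = \left(M + U\right) + 1 = 1 + M + U$)
$\frac{1}{\left(-382 + Y{\left(7,-10 \right)}\right) + 636} = \frac{1}{\left(-382 + \left(1 + 7 - 10\right)\right) + 636} = \frac{1}{\left(-382 - 2\right) + 636} = \frac{1}{-384 + 636} = \frac{1}{252}$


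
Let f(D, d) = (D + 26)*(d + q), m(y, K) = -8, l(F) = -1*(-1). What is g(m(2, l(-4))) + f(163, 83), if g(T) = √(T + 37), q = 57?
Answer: 26460 + √29 ≈ 26465.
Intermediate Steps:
l(F) = 1
f(D, d) = (26 + D)*(57 + d) (f(D, d) = (D + 26)*(d + 57) = (26 + D)*(57 + d))
g(T) = √(37 + T)
g(m(2, l(-4))) + f(163, 83) = √(37 - 8) + (1482 + 26*83 + 57*163 + 163*83) = √29 + (1482 + 2158 + 9291 + 13529) = √29 + 26460 = 26460 + √29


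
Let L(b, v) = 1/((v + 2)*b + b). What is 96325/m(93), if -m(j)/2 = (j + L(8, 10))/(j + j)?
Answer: -931655400/9673 ≈ -96315.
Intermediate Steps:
L(b, v) = 1/(b + b*(2 + v)) (L(b, v) = 1/((2 + v)*b + b) = 1/(b*(2 + v) + b) = 1/(b + b*(2 + v)))
m(j) = -(1/104 + j)/j (m(j) = -2*(j + 1/(8*(3 + 10)))/(j + j) = -2*(j + (1/8)/13)/(2*j) = -2*(j + (1/8)*(1/13))*1/(2*j) = -2*(j + 1/104)*1/(2*j) = -2*(1/104 + j)*1/(2*j) = -(1/104 + j)/j)
96325/m(93) = 96325/(((-1/104 - 1*93)/93)) = 96325/(((-1/104 - 93)/93)) = 96325/(((1/93)*(-9673/104))) = 96325/(-9673/9672) = 96325*(-9672/9673) = -931655400/9673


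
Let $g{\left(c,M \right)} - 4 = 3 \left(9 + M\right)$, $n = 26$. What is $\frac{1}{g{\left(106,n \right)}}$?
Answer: $\frac{1}{109} \approx 0.0091743$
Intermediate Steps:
$g{\left(c,M \right)} = 31 + 3 M$ ($g{\left(c,M \right)} = 4 + 3 \left(9 + M\right) = 4 + \left(27 + 3 M\right) = 31 + 3 M$)
$\frac{1}{g{\left(106,n \right)}} = \frac{1}{31 + 3 \cdot 26} = \frac{1}{31 + 78} = \frac{1}{109}$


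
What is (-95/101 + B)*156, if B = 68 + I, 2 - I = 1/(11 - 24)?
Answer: 1089312/101 ≈ 10785.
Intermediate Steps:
I = 27/13 (I = 2 - 1/(11 - 24) = 2 - 1/(-13) = 2 - 1*(-1/13) = 2 + 1/13 = 27/13 ≈ 2.0769)
B = 911/13 (B = 68 + 27/13 = 911/13 ≈ 70.077)
(-95/101 + B)*156 = (-95/101 + 911/13)*156 = (90776/1313)*156 = 1089312/101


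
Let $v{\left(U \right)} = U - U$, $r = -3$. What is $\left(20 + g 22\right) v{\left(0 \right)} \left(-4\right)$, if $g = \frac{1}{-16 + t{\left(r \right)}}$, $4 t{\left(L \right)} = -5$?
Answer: $0$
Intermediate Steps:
$t{\left(L \right)} = - \frac{5}{4}$ ($t{\left(L \right)} = \frac{1}{4} \left(-5\right) = - \frac{5}{4}$)
$v{\left(U \right)} = 0$
$g = - \frac{4}{69}$ ($g = \frac{1}{-16 - \frac{5}{4}} = \frac{1}{- \frac{69}{4}} = - \frac{4}{69} \approx -0.057971$)
$\left(20 + g 22\right) v{\left(0 \right)} \left(-4\right) = \left(20 - \frac{88}{69}\right) 0 \left(-4\right) = \left(20 - \frac{88}{69}\right) 0 = \frac{1292}{69} \cdot 0 = 0$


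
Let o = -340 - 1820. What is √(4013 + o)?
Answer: √1853 ≈ 43.047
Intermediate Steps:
o = -2160
√(4013 + o) = √(4013 - 2160) = √1853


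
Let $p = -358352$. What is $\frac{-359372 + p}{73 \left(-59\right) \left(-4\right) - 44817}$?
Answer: $\frac{717724}{27589} \approx 26.015$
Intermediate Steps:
$\frac{-359372 + p}{73 \left(-59\right) \left(-4\right) - 44817} = \frac{-359372 - 358352}{73 \left(-59\right) \left(-4\right) - 44817} = - \frac{717724}{\left(-4307\right) \left(-4\right) - 44817} = - \frac{717724}{17228 - 44817} = - \frac{717724}{-27589} = \left(-717724\right) \left(- \frac{1}{27589}\right) = \frac{717724}{27589}$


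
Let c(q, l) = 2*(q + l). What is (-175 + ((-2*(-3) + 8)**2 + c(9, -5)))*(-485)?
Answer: -14065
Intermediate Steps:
c(q, l) = 2*l + 2*q (c(q, l) = 2*(l + q) = 2*l + 2*q)
(-175 + ((-2*(-3) + 8)**2 + c(9, -5)))*(-485) = (-175 + ((-2*(-3) + 8)**2 + (2*(-5) + 2*9)))*(-485) = (-175 + ((6 + 8)**2 + (-10 + 18)))*(-485) = (-175 + (14**2 + 8))*(-485) = (-175 + (196 + 8))*(-485) = (-175 + 204)*(-485) = 29*(-485) = -14065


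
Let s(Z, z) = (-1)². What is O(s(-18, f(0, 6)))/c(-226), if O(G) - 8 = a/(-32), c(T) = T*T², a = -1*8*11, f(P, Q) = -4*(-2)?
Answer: -43/46172704 ≈ -9.3129e-7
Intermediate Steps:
f(P, Q) = 8
a = -88 (a = -8*11 = -88)
c(T) = T³
s(Z, z) = 1
O(G) = 43/4 (O(G) = 8 - 88/(-32) = 8 - 88*(-1/32) = 8 + 11/4 = 43/4)
O(s(-18, f(0, 6)))/c(-226) = 43/(4*((-226)³)) = (43/4)/(-11543176) = (43/4)*(-1/11543176) = -43/46172704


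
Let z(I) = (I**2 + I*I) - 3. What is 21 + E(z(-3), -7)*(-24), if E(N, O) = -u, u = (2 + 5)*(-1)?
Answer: -147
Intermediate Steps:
u = -7 (u = 7*(-1) = -7)
z(I) = -3 + 2*I**2 (z(I) = (I**2 + I**2) - 3 = 2*I**2 - 3 = -3 + 2*I**2)
E(N, O) = 7 (E(N, O) = -1*(-7) = 7)
21 + E(z(-3), -7)*(-24) = 21 + 7*(-24) = 21 - 168 = -147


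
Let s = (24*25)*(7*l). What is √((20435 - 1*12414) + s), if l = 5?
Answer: √29021 ≈ 170.36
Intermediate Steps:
s = 21000 (s = (24*25)*(7*5) = 600*35 = 21000)
√((20435 - 1*12414) + s) = √((20435 - 1*12414) + 21000) = √((20435 - 12414) + 21000) = √(8021 + 21000) = √29021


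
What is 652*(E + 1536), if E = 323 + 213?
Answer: 1350944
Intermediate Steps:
E = 536
652*(E + 1536) = 652*(536 + 1536) = 652*2072 = 1350944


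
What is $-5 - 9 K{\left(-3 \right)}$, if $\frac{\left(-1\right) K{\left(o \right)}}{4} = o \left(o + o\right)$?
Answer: $643$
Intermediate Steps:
$K{\left(o \right)} = - 8 o^{2}$ ($K{\left(o \right)} = - 4 o \left(o + o\right) = - 4 o 2 o = - 4 \cdot 2 o^{2} = - 8 o^{2}$)
$-5 - 9 K{\left(-3 \right)} = -5 - 9 \left(- 8 \left(-3\right)^{2}\right) = -5 - 9 \left(\left(-8\right) 9\right) = -5 - -648 = -5 + 648 = 643$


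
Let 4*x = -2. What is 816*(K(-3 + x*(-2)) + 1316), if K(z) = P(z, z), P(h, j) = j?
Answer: 1072224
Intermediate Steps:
x = -½ (x = (¼)*(-2) = -½ ≈ -0.50000)
K(z) = z
816*(K(-3 + x*(-2)) + 1316) = 816*((-3 - ½*(-2)) + 1316) = 816*((-3 + 1) + 1316) = 816*(-2 + 1316) = 816*1314 = 1072224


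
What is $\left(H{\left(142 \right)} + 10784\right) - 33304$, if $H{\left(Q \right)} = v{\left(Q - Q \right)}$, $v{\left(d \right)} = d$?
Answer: $-22520$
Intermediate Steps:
$H{\left(Q \right)} = 0$ ($H{\left(Q \right)} = Q - Q = 0$)
$\left(H{\left(142 \right)} + 10784\right) - 33304 = \left(0 + 10784\right) - 33304 = 10784 - 33304 = -22520$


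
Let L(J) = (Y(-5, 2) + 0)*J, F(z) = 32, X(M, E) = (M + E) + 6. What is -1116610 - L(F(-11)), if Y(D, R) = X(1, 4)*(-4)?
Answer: -1115202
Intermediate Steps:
X(M, E) = 6 + E + M (X(M, E) = (E + M) + 6 = 6 + E + M)
Y(D, R) = -44 (Y(D, R) = (6 + 4 + 1)*(-4) = 11*(-4) = -44)
L(J) = -44*J (L(J) = (-44 + 0)*J = -44*J)
-1116610 - L(F(-11)) = -1116610 - (-44)*32 = -1116610 - 1*(-1408) = -1116610 + 1408 = -1115202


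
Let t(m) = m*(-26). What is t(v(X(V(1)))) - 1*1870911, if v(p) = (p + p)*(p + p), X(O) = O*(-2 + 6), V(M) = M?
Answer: -1872575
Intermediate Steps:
X(O) = 4*O (X(O) = O*4 = 4*O)
v(p) = 4*p**2 (v(p) = (2*p)*(2*p) = 4*p**2)
t(m) = -26*m
t(v(X(V(1)))) - 1*1870911 = -104*(4*1)**2 - 1*1870911 = -104*4**2 - 1870911 = -104*16 - 1870911 = -26*64 - 1870911 = -1664 - 1870911 = -1872575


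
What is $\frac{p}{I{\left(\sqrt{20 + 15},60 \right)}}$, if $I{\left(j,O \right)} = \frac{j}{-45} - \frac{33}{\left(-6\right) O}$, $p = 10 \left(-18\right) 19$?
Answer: $\frac{40629600}{1151} + \frac{9849600 \sqrt{35}}{1151} \approx 85926.0$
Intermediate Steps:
$p = -3420$ ($p = \left(-180\right) 19 = -3420$)
$I{\left(j,O \right)} = - \frac{j}{45} + \frac{11}{2 O}$ ($I{\left(j,O \right)} = j \left(- \frac{1}{45}\right) - 33 \left(- \frac{1}{6 O}\right) = - \frac{j}{45} + \frac{11}{2 O}$)
$\frac{p}{I{\left(\sqrt{20 + 15},60 \right)}} = - \frac{3420}{- \frac{\sqrt{20 + 15}}{45} + \frac{11}{2 \cdot 60}} = - \frac{3420}{- \frac{\sqrt{35}}{45} + \frac{11}{2} \cdot \frac{1}{60}} = - \frac{3420}{- \frac{\sqrt{35}}{45} + \frac{11}{120}} = - \frac{3420}{\frac{11}{120} - \frac{\sqrt{35}}{45}}$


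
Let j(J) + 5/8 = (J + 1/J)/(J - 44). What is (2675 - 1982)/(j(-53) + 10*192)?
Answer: 3166856/8773615 ≈ 0.36095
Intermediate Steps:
j(J) = -5/8 + (J + 1/J)/(-44 + J) (j(J) = -5/8 + (J + 1/J)/(J - 44) = -5/8 + (J + 1/J)/(-44 + J))
(2675 - 1982)/(j(-53) + 10*192) = (2675 - 1982)/((1/8)*(8 + 3*(-53)**2 + 220*(-53))/(-53*(-44 - 53)) + 10*192) = 693/((1/8)*(-1/53)*(8 + 3*2809 - 11660)/(-97) + 1920) = 693/((1/8)*(-1/53)*(-1/97)*(8 + 8427 - 11660) + 1920) = 693/((1/8)*(-1/53)*(-1/97)*(-3225) + 1920) = 693/(-3225/41128 + 1920) = 693/(78962535/41128) = 693*(41128/78962535) = 3166856/8773615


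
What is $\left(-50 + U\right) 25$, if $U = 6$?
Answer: $-1100$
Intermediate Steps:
$\left(-50 + U\right) 25 = \left(-50 + 6\right) 25 = \left(-44\right) 25 = -1100$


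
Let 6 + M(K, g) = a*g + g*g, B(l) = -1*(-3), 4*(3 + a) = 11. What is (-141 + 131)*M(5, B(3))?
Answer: -45/2 ≈ -22.500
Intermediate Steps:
a = -¼ (a = -3 + (¼)*11 = -3 + 11/4 = -¼ ≈ -0.25000)
B(l) = 3
M(K, g) = -6 + g² - g/4 (M(K, g) = -6 + (-g/4 + g*g) = -6 + (-g/4 + g²) = -6 + (g² - g/4) = -6 + g² - g/4)
(-141 + 131)*M(5, B(3)) = (-141 + 131)*(-6 + 3² - ¼*3) = -10*(-6 + 9 - ¾) = -10*9/4 = -45/2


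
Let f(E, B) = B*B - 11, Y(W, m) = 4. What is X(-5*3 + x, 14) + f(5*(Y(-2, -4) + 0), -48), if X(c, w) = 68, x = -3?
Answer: 2361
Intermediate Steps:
f(E, B) = -11 + B**2 (f(E, B) = B**2 - 11 = -11 + B**2)
X(-5*3 + x, 14) + f(5*(Y(-2, -4) + 0), -48) = 68 + (-11 + (-48)**2) = 68 + (-11 + 2304) = 68 + 2293 = 2361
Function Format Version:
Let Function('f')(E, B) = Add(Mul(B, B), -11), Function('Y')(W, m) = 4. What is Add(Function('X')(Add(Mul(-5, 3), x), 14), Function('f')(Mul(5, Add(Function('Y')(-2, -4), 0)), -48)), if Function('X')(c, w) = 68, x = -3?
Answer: 2361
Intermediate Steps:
Function('f')(E, B) = Add(-11, Pow(B, 2)) (Function('f')(E, B) = Add(Pow(B, 2), -11) = Add(-11, Pow(B, 2)))
Add(Function('X')(Add(Mul(-5, 3), x), 14), Function('f')(Mul(5, Add(Function('Y')(-2, -4), 0)), -48)) = Add(68, Add(-11, Pow(-48, 2))) = Add(68, Add(-11, 2304)) = Add(68, 2293) = 2361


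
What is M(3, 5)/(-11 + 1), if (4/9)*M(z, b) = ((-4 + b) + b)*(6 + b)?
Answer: -297/20 ≈ -14.850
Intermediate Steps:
M(z, b) = 9*(-4 + 2*b)*(6 + b)/4 (M(z, b) = 9*(((-4 + b) + b)*(6 + b))/4 = 9*((-4 + 2*b)*(6 + b))/4 = 9*(-4 + 2*b)*(6 + b)/4)
M(3, 5)/(-11 + 1) = (-54 + 18*5 + (9/2)*5**2)/(-11 + 1) = (-54 + 90 + (9/2)*25)/(-10) = -(-54 + 90 + 225/2)/10 = -1/10*297/2 = -297/20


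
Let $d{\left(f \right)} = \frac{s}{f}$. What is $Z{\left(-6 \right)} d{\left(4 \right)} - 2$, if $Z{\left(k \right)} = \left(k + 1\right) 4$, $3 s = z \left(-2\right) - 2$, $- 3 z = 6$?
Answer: $- \frac{16}{3} \approx -5.3333$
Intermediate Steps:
$z = -2$ ($z = \left(- \frac{1}{3}\right) 6 = -2$)
$s = \frac{2}{3}$ ($s = \frac{\left(-2\right) \left(-2\right) - 2}{3} = \frac{4 - 2}{3} = \frac{1}{3} \cdot 2 = \frac{2}{3} \approx 0.66667$)
$Z{\left(k \right)} = 4 + 4 k$ ($Z{\left(k \right)} = \left(1 + k\right) 4 = 4 + 4 k$)
$d{\left(f \right)} = \frac{2}{3 f}$
$Z{\left(-6 \right)} d{\left(4 \right)} - 2 = \left(4 + 4 \left(-6\right)\right) \frac{2}{3 \cdot 4} - 2 = \left(4 - 24\right) \frac{2}{3} \cdot \frac{1}{4} - 2 = \left(-20\right) \frac{1}{6} - 2 = - \frac{10}{3} - 2 = - \frac{16}{3}$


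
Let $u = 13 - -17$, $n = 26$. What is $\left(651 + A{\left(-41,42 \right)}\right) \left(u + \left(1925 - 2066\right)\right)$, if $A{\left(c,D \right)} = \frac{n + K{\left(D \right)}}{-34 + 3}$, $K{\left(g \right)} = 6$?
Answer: $- \frac{2236539}{31} \approx -72146.0$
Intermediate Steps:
$A{\left(c,D \right)} = - \frac{32}{31}$ ($A{\left(c,D \right)} = \frac{26 + 6}{-34 + 3} = \frac{32}{-31} = 32 \left(- \frac{1}{31}\right) = - \frac{32}{31}$)
$u = 30$ ($u = 13 + 17 = 30$)
$\left(651 + A{\left(-41,42 \right)}\right) \left(u + \left(1925 - 2066\right)\right) = \left(651 - \frac{32}{31}\right) \left(30 + \left(1925 - 2066\right)\right) = \frac{20149 \left(30 - 141\right)}{31} = \frac{20149}{31} \left(-111\right) = - \frac{2236539}{31}$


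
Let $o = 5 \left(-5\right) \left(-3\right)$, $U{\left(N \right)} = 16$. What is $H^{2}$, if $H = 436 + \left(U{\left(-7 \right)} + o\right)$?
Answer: $277729$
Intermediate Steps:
$o = 75$ ($o = \left(-25\right) \left(-3\right) = 75$)
$H = 527$ ($H = 436 + \left(16 + 75\right) = 436 + 91 = 527$)
$H^{2} = 527^{2} = 277729$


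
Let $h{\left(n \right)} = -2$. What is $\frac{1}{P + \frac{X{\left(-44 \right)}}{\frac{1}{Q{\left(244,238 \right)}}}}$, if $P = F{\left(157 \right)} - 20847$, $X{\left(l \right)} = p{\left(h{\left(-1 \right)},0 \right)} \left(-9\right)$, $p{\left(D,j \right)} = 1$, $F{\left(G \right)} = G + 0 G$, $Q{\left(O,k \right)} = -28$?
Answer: $- \frac{1}{20438} \approx -4.8928 \cdot 10^{-5}$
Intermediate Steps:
$F{\left(G \right)} = G$ ($F{\left(G \right)} = G + 0 = G$)
$X{\left(l \right)} = -9$ ($X{\left(l \right)} = 1 \left(-9\right) = -9$)
$P = -20690$ ($P = 157 - 20847 = -20690$)
$\frac{1}{P + \frac{X{\left(-44 \right)}}{\frac{1}{Q{\left(244,238 \right)}}}} = \frac{1}{-20690 - \frac{9}{\frac{1}{-28}}} = \frac{1}{-20690 - \frac{9}{- \frac{1}{28}}} = \frac{1}{-20690 - -252} = \frac{1}{-20690 + 252} = \frac{1}{-20438} = - \frac{1}{20438}$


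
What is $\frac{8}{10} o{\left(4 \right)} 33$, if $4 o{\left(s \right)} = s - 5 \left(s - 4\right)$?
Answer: $\frac{132}{5} \approx 26.4$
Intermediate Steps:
$o{\left(s \right)} = 5 - s$ ($o{\left(s \right)} = \frac{s - 5 \left(s - 4\right)}{4} = \frac{s - 5 \left(-4 + s\right)}{4} = \frac{s - \left(-20 + 5 s\right)}{4} = \frac{20 - 4 s}{4} = 5 - s$)
$\frac{8}{10} o{\left(4 \right)} 33 = \frac{8}{10} \left(5 - 4\right) 33 = 8 \cdot \frac{1}{10} \left(5 - 4\right) 33 = \frac{4}{5} \cdot 1 \cdot 33 = \frac{4}{5} \cdot 33 = \frac{132}{5}$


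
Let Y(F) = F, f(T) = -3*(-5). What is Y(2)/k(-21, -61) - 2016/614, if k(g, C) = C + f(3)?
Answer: -23491/7061 ≈ -3.3269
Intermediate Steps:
f(T) = 15
k(g, C) = 15 + C (k(g, C) = C + 15 = 15 + C)
Y(2)/k(-21, -61) - 2016/614 = 2/(15 - 61) - 2016/614 = 2/(-46) - 2016*1/614 = 2*(-1/46) - 1008/307 = -1/23 - 1008/307 = -23491/7061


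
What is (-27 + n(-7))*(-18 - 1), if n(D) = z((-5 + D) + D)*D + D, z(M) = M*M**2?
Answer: -911601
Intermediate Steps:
z(M) = M**3
n(D) = D + D*(-5 + 2*D)**3 (n(D) = ((-5 + D) + D)**3*D + D = (-5 + 2*D)**3*D + D = D*(-5 + 2*D)**3 + D = D + D*(-5 + 2*D)**3)
(-27 + n(-7))*(-18 - 1) = (-27 - 7*(1 + (-5 + 2*(-7))**3))*(-18 - 1) = (-27 - 7*(1 + (-5 - 14)**3))*(-19) = (-27 - 7*(1 + (-19)**3))*(-19) = (-27 - 7*(1 - 6859))*(-19) = (-27 - 7*(-6858))*(-19) = (-27 + 48006)*(-19) = 47979*(-19) = -911601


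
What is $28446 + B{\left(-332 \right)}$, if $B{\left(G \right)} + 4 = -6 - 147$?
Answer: $28289$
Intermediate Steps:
$B{\left(G \right)} = -157$ ($B{\left(G \right)} = -4 - 153 = -157$)
$28446 + B{\left(-332 \right)} = 28446 - 157 = 28289$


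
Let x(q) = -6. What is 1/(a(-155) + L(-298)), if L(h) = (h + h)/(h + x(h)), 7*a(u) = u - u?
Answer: 76/149 ≈ 0.51007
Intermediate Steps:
a(u) = 0 (a(u) = (u - u)/7 = (⅐)*0 = 0)
L(h) = 2*h/(-6 + h) (L(h) = (h + h)/(h - 6) = (2*h)/(-6 + h) = 2*h/(-6 + h))
1/(a(-155) + L(-298)) = 1/(0 + 2*(-298)/(-6 - 298)) = 1/(0 + 2*(-298)/(-304)) = 1/(0 + 2*(-298)*(-1/304)) = 1/(0 + 149/76) = 1/(149/76) = 76/149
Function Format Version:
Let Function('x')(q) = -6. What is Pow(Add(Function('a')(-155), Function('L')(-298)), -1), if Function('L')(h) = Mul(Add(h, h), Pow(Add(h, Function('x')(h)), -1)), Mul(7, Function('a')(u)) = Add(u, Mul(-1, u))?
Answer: Rational(76, 149) ≈ 0.51007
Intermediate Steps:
Function('a')(u) = 0 (Function('a')(u) = Mul(Rational(1, 7), Add(u, Mul(-1, u))) = Mul(Rational(1, 7), 0) = 0)
Function('L')(h) = Mul(2, h, Pow(Add(-6, h), -1)) (Function('L')(h) = Mul(Add(h, h), Pow(Add(h, -6), -1)) = Mul(Mul(2, h), Pow(Add(-6, h), -1)) = Mul(2, h, Pow(Add(-6, h), -1)))
Pow(Add(Function('a')(-155), Function('L')(-298)), -1) = Pow(Add(0, Mul(2, -298, Pow(Add(-6, -298), -1))), -1) = Pow(Add(0, Mul(2, -298, Pow(-304, -1))), -1) = Pow(Add(0, Mul(2, -298, Rational(-1, 304))), -1) = Pow(Add(0, Rational(149, 76)), -1) = Pow(Rational(149, 76), -1) = Rational(76, 149)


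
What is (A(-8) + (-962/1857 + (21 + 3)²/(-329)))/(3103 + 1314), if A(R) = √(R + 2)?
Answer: -1386130/2698579401 + I*√6/4417 ≈ -0.00051365 + 0.00055456*I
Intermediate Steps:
A(R) = √(2 + R)
(A(-8) + (-962/1857 + (21 + 3)²/(-329)))/(3103 + 1314) = (√(2 - 8) + (-962/1857 + (21 + 3)²/(-329)))/(3103 + 1314) = (√(-6) + (-962*1/1857 + 24²*(-1/329)))/4417 = (I*√6 + (-962/1857 + 576*(-1/329)))*(1/4417) = (I*√6 + (-962/1857 - 576/329))*(1/4417) = (I*√6 - 1386130/610953)*(1/4417) = (-1386130/610953 + I*√6)*(1/4417) = -1386130/2698579401 + I*√6/4417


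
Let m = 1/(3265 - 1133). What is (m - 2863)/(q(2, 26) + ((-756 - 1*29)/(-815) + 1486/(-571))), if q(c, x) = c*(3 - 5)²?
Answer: -568109680795/1262171716 ≈ -450.10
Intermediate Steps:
q(c, x) = 4*c (q(c, x) = c*(-2)² = c*4 = 4*c)
m = 1/2132 ≈ 0.00046904
(m - 2863)/(q(2, 26) + ((-756 - 1*29)/(-815) + 1486/(-571))) = (1/2132 - 2863)/(4*2 + ((-756 - 1*29)/(-815) + 1486/(-571))) = -6103915/(2132*(8 + ((-756 - 29)*(-1/815) + 1486*(-1/571)))) = -6103915/(2132*(8 + (-785*(-1/815) - 1486/571))) = -6103915/(2132*(8 + (157/163 - 1486/571))) = -6103915/(2132*(8 - 152571/93073)) = -6103915/(2132*592013/93073) = -6103915/2132*93073/592013 = -568109680795/1262171716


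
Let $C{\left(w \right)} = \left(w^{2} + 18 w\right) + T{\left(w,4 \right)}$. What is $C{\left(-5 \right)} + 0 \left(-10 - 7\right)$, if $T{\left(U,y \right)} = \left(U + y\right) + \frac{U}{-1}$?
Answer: $-61$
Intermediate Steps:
$T{\left(U,y \right)} = y$ ($T{\left(U,y \right)} = \left(U + y\right) + U \left(-1\right) = \left(U + y\right) - U = y$)
$C{\left(w \right)} = 4 + w^{2} + 18 w$ ($C{\left(w \right)} = \left(w^{2} + 18 w\right) + 4 = 4 + w^{2} + 18 w$)
$C{\left(-5 \right)} + 0 \left(-10 - 7\right) = \left(4 + \left(-5\right)^{2} + 18 \left(-5\right)\right) + 0 \left(-10 - 7\right) = \left(4 + 25 - 90\right) + 0 \left(-17\right) = -61 + 0 = -61$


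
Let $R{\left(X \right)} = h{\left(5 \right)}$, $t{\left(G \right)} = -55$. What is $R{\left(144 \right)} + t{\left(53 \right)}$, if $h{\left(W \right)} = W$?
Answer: $-50$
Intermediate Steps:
$R{\left(X \right)} = 5$
$R{\left(144 \right)} + t{\left(53 \right)} = 5 - 55 = -50$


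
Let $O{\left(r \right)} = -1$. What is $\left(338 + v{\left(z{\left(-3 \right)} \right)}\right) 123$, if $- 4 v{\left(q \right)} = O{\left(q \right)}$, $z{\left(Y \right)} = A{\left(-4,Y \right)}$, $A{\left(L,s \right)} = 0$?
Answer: $\frac{166419}{4} \approx 41605.0$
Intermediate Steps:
$z{\left(Y \right)} = 0$
$v{\left(q \right)} = \frac{1}{4}$ ($v{\left(q \right)} = \left(- \frac{1}{4}\right) \left(-1\right) = \frac{1}{4}$)
$\left(338 + v{\left(z{\left(-3 \right)} \right)}\right) 123 = \left(338 + \frac{1}{4}\right) 123 = \frac{1353}{4} \cdot 123 = \frac{166419}{4}$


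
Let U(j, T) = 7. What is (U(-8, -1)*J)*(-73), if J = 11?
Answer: -5621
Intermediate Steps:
(U(-8, -1)*J)*(-73) = (7*11)*(-73) = 77*(-73) = -5621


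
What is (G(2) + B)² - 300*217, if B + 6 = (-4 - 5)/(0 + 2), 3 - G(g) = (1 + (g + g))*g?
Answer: -259175/4 ≈ -64794.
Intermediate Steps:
G(g) = 3 - g*(1 + 2*g) (G(g) = 3 - (1 + (g + g))*g = 3 - (1 + 2*g)*g = 3 - g*(1 + 2*g))
B = -21/2 (B = -6 + (-4 - 5)/(0 + 2) = -6 - 9/2 = -21/2 ≈ -10.500)
(G(2) + B)² - 300*217 = ((3 - 1*2 - 2*2²) - 21/2)² - 300*217 = ((3 - 2 - 2*4) - 21/2)² - 65100 = ((3 - 2 - 8) - 21/2)² - 65100 = (-7 - 21/2)² - 65100 = (-35/2)² - 65100 = 1225/4 - 65100 = -259175/4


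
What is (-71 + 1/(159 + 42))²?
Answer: 203632900/40401 ≈ 5040.3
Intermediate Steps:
(-71 + 1/(159 + 42))² = (-71 + 1/201)² = (-14270/201)² = 203632900/40401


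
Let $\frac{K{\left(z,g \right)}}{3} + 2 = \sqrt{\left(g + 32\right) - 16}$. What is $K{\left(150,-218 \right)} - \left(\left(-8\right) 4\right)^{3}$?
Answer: $32762 + 3 i \sqrt{202} \approx 32762.0 + 42.638 i$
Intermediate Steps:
$K{\left(z,g \right)} = -6 + 3 \sqrt{16 + g}$ ($K{\left(z,g \right)} = -6 + 3 \sqrt{\left(g + 32\right) - 16} = -6 + 3 \sqrt{\left(32 + g\right) - 16} = -6 + 3 \sqrt{16 + g}$)
$K{\left(150,-218 \right)} - \left(\left(-8\right) 4\right)^{3} = \left(-6 + 3 \sqrt{16 - 218}\right) - \left(\left(-8\right) 4\right)^{3} = \left(-6 + 3 \sqrt{-202}\right) - \left(-32\right)^{3} = \left(-6 + 3 i \sqrt{202}\right) - -32768 = \left(-6 + 3 i \sqrt{202}\right) + 32768 = 32762 + 3 i \sqrt{202}$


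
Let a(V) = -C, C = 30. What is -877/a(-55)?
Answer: 877/30 ≈ 29.233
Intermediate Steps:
a(V) = -30 (a(V) = -1*30 = -30)
-877/a(-55) = -877/(-30) = -877*(-1/30) = 877/30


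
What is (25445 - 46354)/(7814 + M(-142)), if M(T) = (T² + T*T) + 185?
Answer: -20909/48327 ≈ -0.43266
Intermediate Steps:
M(T) = 185 + 2*T² (M(T) = (T² + T²) + 185 = 2*T² + 185 = 185 + 2*T²)
(25445 - 46354)/(7814 + M(-142)) = (25445 - 46354)/(7814 + (185 + 2*(-142)²)) = -20909/(7814 + (185 + 2*20164)) = -20909/(7814 + (185 + 40328)) = -20909/(7814 + 40513) = -20909/48327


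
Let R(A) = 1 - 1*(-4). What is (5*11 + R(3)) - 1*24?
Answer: 36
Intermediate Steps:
R(A) = 5 (R(A) = 1 + 4 = 5)
(5*11 + R(3)) - 1*24 = (5*11 + 5) - 1*24 = (55 + 5) - 24 = 60 - 24 = 36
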